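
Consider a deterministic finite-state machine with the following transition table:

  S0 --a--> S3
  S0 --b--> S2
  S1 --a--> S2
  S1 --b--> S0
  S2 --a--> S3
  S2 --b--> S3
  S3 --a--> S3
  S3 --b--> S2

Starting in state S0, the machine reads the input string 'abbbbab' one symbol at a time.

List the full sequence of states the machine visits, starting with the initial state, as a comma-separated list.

Answer: S0, S3, S2, S3, S2, S3, S3, S2

Derivation:
Start: S0
  read 'a': S0 --a--> S3
  read 'b': S3 --b--> S2
  read 'b': S2 --b--> S3
  read 'b': S3 --b--> S2
  read 'b': S2 --b--> S3
  read 'a': S3 --a--> S3
  read 'b': S3 --b--> S2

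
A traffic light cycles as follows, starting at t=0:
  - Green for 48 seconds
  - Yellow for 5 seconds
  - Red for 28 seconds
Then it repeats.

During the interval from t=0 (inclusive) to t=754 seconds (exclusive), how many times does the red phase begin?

Cycle = 48+5+28 = 81s
red phase starts at t = k*81 + 53 for k=0,1,2,...
Need k*81+53 < 754 → k < 8.654
k ∈ {0, ..., 8} → 9 starts

Answer: 9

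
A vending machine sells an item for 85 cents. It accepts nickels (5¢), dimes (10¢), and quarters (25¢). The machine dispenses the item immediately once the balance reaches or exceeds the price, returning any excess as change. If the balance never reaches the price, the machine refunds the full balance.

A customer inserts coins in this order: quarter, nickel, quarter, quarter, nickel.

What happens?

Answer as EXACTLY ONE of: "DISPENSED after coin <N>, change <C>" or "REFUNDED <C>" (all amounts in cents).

Answer: DISPENSED after coin 5, change 0

Derivation:
Price: 85¢
Coin 1 (quarter, 25¢): balance = 25¢
Coin 2 (nickel, 5¢): balance = 30¢
Coin 3 (quarter, 25¢): balance = 55¢
Coin 4 (quarter, 25¢): balance = 80¢
Coin 5 (nickel, 5¢): balance = 85¢
  → balance >= price → DISPENSE, change = 85 - 85 = 0¢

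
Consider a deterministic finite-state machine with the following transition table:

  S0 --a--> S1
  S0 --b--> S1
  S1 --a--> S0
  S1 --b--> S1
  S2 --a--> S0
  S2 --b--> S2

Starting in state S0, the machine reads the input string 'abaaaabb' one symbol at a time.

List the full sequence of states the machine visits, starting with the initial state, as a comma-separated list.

Start: S0
  read 'a': S0 --a--> S1
  read 'b': S1 --b--> S1
  read 'a': S1 --a--> S0
  read 'a': S0 --a--> S1
  read 'a': S1 --a--> S0
  read 'a': S0 --a--> S1
  read 'b': S1 --b--> S1
  read 'b': S1 --b--> S1

Answer: S0, S1, S1, S0, S1, S0, S1, S1, S1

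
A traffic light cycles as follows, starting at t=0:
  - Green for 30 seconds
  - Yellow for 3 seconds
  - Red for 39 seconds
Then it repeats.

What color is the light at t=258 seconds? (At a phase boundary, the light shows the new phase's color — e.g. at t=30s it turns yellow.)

Answer: red

Derivation:
Cycle length = 30 + 3 + 39 = 72s
t = 258, phase_t = 258 mod 72 = 42
42 >= 33 → RED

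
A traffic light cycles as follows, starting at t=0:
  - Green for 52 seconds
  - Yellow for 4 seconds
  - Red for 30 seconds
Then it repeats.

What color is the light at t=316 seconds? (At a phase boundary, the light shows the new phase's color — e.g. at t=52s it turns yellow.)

Answer: red

Derivation:
Cycle length = 52 + 4 + 30 = 86s
t = 316, phase_t = 316 mod 86 = 58
58 >= 56 → RED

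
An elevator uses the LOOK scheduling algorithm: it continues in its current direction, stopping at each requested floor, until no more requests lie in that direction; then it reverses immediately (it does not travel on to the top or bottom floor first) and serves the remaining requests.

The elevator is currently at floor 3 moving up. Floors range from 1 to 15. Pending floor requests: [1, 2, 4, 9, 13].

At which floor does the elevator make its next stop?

Answer: 4

Derivation:
Current floor: 3, direction: up
Requests above: [4, 9, 13]
Requests below: [1, 2]
Moving up and requests lie above → nearest above is min([4, 9, 13]) = 4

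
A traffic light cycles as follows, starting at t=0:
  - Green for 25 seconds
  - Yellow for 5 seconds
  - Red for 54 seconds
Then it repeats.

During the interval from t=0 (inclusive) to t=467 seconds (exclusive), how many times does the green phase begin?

Answer: 6

Derivation:
Cycle = 25+5+54 = 84s
green phase starts at t = k*84 + 0 for k=0,1,2,...
Need k*84+0 < 467 → k < 5.560
k ∈ {0, ..., 5} → 6 starts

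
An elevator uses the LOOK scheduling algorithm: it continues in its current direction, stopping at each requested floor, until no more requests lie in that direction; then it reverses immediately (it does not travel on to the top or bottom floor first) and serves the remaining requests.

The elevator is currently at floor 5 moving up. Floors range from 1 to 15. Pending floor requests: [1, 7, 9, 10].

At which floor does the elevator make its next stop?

Current floor: 5, direction: up
Requests above: [7, 9, 10]
Requests below: [1]
Moving up and requests lie above → nearest above is min([7, 9, 10]) = 7

Answer: 7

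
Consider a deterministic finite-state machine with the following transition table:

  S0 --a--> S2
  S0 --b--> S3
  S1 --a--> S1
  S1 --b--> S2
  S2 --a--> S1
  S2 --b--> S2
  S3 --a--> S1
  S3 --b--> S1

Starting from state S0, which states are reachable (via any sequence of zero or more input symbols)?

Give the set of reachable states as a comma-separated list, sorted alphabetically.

BFS from S0:
  visit S0: S0--a-->S2 (new), S0--b-->S3 (new)
  visit S2: S2--a-->S1 (new), S2--b-->S2 (seen)
  visit S3: S3--a-->S1 (seen), S3--b-->S1 (seen)
  visit S1: S1--a-->S1 (seen), S1--b-->S2 (seen)

Answer: S0, S1, S2, S3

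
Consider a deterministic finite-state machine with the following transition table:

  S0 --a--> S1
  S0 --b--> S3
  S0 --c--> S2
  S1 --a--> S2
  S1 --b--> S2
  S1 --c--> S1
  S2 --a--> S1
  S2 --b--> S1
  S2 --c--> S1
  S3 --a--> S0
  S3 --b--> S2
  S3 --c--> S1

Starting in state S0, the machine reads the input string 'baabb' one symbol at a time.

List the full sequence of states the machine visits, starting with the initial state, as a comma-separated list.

Start: S0
  read 'b': S0 --b--> S3
  read 'a': S3 --a--> S0
  read 'a': S0 --a--> S1
  read 'b': S1 --b--> S2
  read 'b': S2 --b--> S1

Answer: S0, S3, S0, S1, S2, S1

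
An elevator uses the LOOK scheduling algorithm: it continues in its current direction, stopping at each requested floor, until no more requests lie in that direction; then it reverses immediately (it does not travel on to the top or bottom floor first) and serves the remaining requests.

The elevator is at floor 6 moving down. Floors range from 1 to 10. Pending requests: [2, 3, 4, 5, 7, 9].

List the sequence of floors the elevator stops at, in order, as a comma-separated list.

Current: 6, moving DOWN
Serve below first (descending): [5, 4, 3, 2]
Then reverse, serve above (ascending): [7, 9]

Answer: 5, 4, 3, 2, 7, 9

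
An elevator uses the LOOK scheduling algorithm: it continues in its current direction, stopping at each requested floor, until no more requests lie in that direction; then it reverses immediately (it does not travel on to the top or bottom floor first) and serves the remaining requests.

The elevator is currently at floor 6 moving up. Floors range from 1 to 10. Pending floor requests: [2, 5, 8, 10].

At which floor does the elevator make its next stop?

Current floor: 6, direction: up
Requests above: [8, 10]
Requests below: [2, 5]
Moving up and requests lie above → nearest above is min([8, 10]) = 8

Answer: 8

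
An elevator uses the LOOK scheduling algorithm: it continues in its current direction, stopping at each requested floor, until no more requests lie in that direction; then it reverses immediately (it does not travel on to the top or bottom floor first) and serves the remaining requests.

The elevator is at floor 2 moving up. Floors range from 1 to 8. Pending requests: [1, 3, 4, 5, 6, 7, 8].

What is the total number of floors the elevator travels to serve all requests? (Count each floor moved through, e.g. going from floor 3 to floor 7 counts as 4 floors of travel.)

Start at floor 2 moving up, LOOK stop order: [3, 4, 5, 6, 7, 8, 1]
  2 → 3: |3-2| = 1, total = 1
  3 → 4: |4-3| = 1, total = 2
  4 → 5: |5-4| = 1, total = 3
  5 → 6: |6-5| = 1, total = 4
  6 → 7: |7-6| = 1, total = 5
  7 → 8: |8-7| = 1, total = 6
  8 → 1: |1-8| = 7, total = 13

Answer: 13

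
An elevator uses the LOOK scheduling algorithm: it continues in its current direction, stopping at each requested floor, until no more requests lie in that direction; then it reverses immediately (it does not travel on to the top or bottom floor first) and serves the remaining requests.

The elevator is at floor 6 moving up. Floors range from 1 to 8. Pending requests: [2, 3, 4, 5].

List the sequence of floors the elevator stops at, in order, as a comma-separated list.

Current: 6, moving UP
Serve above first (ascending): []
Then reverse, serve below (descending): [5, 4, 3, 2]

Answer: 5, 4, 3, 2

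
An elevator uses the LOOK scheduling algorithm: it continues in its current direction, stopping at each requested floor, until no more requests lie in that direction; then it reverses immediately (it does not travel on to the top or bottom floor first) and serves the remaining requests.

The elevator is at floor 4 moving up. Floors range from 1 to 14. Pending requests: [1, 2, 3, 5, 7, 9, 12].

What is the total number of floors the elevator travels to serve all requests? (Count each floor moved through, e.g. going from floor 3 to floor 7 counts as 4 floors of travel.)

Answer: 19

Derivation:
Start at floor 4 moving up, LOOK stop order: [5, 7, 9, 12, 3, 2, 1]
  4 → 5: |5-4| = 1, total = 1
  5 → 7: |7-5| = 2, total = 3
  7 → 9: |9-7| = 2, total = 5
  9 → 12: |12-9| = 3, total = 8
  12 → 3: |3-12| = 9, total = 17
  3 → 2: |2-3| = 1, total = 18
  2 → 1: |1-2| = 1, total = 19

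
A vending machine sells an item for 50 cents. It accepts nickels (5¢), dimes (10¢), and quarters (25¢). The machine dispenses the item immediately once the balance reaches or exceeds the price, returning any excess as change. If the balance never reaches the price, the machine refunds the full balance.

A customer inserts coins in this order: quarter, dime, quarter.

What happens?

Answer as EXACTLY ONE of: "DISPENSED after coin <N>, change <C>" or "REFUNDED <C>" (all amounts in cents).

Answer: DISPENSED after coin 3, change 10

Derivation:
Price: 50¢
Coin 1 (quarter, 25¢): balance = 25¢
Coin 2 (dime, 10¢): balance = 35¢
Coin 3 (quarter, 25¢): balance = 60¢
  → balance >= price → DISPENSE, change = 60 - 50 = 10¢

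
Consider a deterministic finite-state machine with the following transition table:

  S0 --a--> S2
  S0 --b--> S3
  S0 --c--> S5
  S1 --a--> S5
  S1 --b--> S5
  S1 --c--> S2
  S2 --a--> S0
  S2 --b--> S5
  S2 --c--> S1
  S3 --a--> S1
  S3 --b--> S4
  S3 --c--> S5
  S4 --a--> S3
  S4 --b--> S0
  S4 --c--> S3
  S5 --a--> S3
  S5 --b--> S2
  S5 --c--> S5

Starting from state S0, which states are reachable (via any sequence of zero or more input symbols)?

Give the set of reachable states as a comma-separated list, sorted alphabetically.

BFS from S0:
  visit S0: S0--a-->S2 (new), S0--b-->S3 (new), S0--c-->S5 (new)
  visit S2: S2--a-->S0 (seen), S2--b-->S5 (seen), S2--c-->S1 (new)
  visit S3: S3--a-->S1 (seen), S3--b-->S4 (new), S3--c-->S5 (seen)
  visit S5: S5--a-->S3 (seen), S5--b-->S2 (seen), S5--c-->S5 (seen)
  visit S1: S1--a-->S5 (seen), S1--b-->S5 (seen), S1--c-->S2 (seen)
  visit S4: S4--a-->S3 (seen), S4--b-->S0 (seen), S4--c-->S3 (seen)

Answer: S0, S1, S2, S3, S4, S5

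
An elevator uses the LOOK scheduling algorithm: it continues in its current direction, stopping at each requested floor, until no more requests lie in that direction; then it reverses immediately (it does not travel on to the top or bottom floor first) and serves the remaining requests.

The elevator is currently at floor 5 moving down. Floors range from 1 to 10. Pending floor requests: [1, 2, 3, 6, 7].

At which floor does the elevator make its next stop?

Answer: 3

Derivation:
Current floor: 5, direction: down
Requests above: [6, 7]
Requests below: [1, 2, 3]
Moving down and requests lie below → nearest below is max([1, 2, 3]) = 3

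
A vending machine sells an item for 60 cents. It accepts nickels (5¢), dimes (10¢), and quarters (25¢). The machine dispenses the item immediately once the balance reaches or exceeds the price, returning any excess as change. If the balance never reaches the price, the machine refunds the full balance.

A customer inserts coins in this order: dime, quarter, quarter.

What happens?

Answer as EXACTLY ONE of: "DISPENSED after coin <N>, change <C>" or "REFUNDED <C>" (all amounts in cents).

Answer: DISPENSED after coin 3, change 0

Derivation:
Price: 60¢
Coin 1 (dime, 10¢): balance = 10¢
Coin 2 (quarter, 25¢): balance = 35¢
Coin 3 (quarter, 25¢): balance = 60¢
  → balance >= price → DISPENSE, change = 60 - 60 = 0¢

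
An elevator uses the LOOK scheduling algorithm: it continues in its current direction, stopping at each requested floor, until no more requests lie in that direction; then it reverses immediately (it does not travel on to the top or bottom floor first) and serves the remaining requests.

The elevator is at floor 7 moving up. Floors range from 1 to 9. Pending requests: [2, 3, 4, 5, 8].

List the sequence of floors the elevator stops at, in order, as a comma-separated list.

Current: 7, moving UP
Serve above first (ascending): [8]
Then reverse, serve below (descending): [5, 4, 3, 2]

Answer: 8, 5, 4, 3, 2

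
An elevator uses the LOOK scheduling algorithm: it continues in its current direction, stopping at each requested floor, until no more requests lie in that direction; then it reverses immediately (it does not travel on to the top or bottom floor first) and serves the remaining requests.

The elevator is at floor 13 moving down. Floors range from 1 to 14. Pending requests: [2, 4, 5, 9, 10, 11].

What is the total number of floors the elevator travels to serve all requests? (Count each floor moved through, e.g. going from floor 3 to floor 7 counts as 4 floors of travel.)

Start at floor 13 moving down, LOOK stop order: [11, 10, 9, 5, 4, 2]
  13 → 11: |11-13| = 2, total = 2
  11 → 10: |10-11| = 1, total = 3
  10 → 9: |9-10| = 1, total = 4
  9 → 5: |5-9| = 4, total = 8
  5 → 4: |4-5| = 1, total = 9
  4 → 2: |2-4| = 2, total = 11

Answer: 11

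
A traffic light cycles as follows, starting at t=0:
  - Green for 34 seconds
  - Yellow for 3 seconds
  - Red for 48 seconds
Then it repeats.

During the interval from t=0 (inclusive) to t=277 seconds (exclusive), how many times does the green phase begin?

Answer: 4

Derivation:
Cycle = 34+3+48 = 85s
green phase starts at t = k*85 + 0 for k=0,1,2,...
Need k*85+0 < 277 → k < 3.259
k ∈ {0, ..., 3} → 4 starts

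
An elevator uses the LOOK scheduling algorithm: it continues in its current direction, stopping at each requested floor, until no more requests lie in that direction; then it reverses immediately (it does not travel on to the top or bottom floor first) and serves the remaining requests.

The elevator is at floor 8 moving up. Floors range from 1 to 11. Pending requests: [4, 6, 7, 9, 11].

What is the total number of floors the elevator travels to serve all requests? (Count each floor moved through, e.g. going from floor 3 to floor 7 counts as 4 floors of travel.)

Start at floor 8 moving up, LOOK stop order: [9, 11, 7, 6, 4]
  8 → 9: |9-8| = 1, total = 1
  9 → 11: |11-9| = 2, total = 3
  11 → 7: |7-11| = 4, total = 7
  7 → 6: |6-7| = 1, total = 8
  6 → 4: |4-6| = 2, total = 10

Answer: 10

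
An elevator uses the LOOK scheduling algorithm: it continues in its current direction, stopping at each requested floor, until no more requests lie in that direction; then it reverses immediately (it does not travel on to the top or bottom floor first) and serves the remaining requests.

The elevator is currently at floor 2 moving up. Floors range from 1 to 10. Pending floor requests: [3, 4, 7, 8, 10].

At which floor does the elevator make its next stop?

Answer: 3

Derivation:
Current floor: 2, direction: up
Requests above: [3, 4, 7, 8, 10]
Requests below: []
Moving up and requests lie above → nearest above is min([3, 4, 7, 8, 10]) = 3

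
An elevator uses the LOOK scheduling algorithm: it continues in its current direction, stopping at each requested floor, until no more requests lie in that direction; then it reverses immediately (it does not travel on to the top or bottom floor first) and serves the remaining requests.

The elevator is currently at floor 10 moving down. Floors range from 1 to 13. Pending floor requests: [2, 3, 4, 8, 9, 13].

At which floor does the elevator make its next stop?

Answer: 9

Derivation:
Current floor: 10, direction: down
Requests above: [13]
Requests below: [2, 3, 4, 8, 9]
Moving down and requests lie below → nearest below is max([2, 3, 4, 8, 9]) = 9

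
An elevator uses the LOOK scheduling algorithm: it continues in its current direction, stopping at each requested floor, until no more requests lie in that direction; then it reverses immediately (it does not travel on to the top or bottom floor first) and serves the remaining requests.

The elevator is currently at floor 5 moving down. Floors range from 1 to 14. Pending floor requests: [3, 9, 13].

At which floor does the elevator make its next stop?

Current floor: 5, direction: down
Requests above: [9, 13]
Requests below: [3]
Moving down and requests lie below → nearest below is max([3]) = 3

Answer: 3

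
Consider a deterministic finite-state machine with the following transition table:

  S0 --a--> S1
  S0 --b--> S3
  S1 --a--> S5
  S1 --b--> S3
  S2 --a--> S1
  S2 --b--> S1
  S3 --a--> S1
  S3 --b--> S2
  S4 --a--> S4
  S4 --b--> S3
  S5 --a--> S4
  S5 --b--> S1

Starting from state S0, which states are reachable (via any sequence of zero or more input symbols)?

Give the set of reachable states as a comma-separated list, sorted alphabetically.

Answer: S0, S1, S2, S3, S4, S5

Derivation:
BFS from S0:
  visit S0: S0--a-->S1 (new), S0--b-->S3 (new)
  visit S1: S1--a-->S5 (new), S1--b-->S3 (seen)
  visit S3: S3--a-->S1 (seen), S3--b-->S2 (new)
  visit S5: S5--a-->S4 (new), S5--b-->S1 (seen)
  visit S2: S2--a-->S1 (seen), S2--b-->S1 (seen)
  visit S4: S4--a-->S4 (seen), S4--b-->S3 (seen)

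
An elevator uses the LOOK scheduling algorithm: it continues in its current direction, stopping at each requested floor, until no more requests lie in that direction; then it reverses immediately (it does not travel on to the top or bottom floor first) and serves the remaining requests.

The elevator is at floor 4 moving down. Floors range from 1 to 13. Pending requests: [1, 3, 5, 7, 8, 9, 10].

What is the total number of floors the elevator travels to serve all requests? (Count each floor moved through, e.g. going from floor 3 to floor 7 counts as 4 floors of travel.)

Answer: 12

Derivation:
Start at floor 4 moving down, LOOK stop order: [3, 1, 5, 7, 8, 9, 10]
  4 → 3: |3-4| = 1, total = 1
  3 → 1: |1-3| = 2, total = 3
  1 → 5: |5-1| = 4, total = 7
  5 → 7: |7-5| = 2, total = 9
  7 → 8: |8-7| = 1, total = 10
  8 → 9: |9-8| = 1, total = 11
  9 → 10: |10-9| = 1, total = 12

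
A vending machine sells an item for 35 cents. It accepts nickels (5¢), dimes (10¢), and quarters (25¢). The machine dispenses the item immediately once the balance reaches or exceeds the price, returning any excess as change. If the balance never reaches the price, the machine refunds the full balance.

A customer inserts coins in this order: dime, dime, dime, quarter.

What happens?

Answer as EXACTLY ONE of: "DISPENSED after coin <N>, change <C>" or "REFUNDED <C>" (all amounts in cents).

Answer: DISPENSED after coin 4, change 20

Derivation:
Price: 35¢
Coin 1 (dime, 10¢): balance = 10¢
Coin 2 (dime, 10¢): balance = 20¢
Coin 3 (dime, 10¢): balance = 30¢
Coin 4 (quarter, 25¢): balance = 55¢
  → balance >= price → DISPENSE, change = 55 - 35 = 20¢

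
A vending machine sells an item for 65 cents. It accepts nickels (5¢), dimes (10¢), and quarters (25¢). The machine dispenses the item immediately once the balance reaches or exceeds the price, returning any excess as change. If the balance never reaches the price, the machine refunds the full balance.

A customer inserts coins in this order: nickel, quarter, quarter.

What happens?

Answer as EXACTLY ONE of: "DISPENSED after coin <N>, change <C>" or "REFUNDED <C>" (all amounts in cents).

Price: 65¢
Coin 1 (nickel, 5¢): balance = 5¢
Coin 2 (quarter, 25¢): balance = 30¢
Coin 3 (quarter, 25¢): balance = 55¢
All coins inserted, balance 55¢ < price 65¢ → REFUND 55¢

Answer: REFUNDED 55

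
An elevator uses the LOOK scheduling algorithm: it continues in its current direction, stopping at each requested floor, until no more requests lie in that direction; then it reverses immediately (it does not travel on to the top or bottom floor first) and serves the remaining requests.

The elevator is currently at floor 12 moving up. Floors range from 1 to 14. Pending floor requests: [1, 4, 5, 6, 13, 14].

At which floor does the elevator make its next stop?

Answer: 13

Derivation:
Current floor: 12, direction: up
Requests above: [13, 14]
Requests below: [1, 4, 5, 6]
Moving up and requests lie above → nearest above is min([13, 14]) = 13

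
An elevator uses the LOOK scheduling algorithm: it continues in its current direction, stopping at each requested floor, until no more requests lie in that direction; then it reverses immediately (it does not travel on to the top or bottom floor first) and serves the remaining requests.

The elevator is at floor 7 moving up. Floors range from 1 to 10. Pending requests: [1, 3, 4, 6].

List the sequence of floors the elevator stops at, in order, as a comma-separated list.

Current: 7, moving UP
Serve above first (ascending): []
Then reverse, serve below (descending): [6, 4, 3, 1]

Answer: 6, 4, 3, 1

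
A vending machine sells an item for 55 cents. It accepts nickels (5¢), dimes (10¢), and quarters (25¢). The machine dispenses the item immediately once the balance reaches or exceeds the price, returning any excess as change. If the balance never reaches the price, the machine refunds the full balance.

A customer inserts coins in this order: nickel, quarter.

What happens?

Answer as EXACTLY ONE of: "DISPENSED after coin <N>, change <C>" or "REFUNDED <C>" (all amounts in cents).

Price: 55¢
Coin 1 (nickel, 5¢): balance = 5¢
Coin 2 (quarter, 25¢): balance = 30¢
All coins inserted, balance 30¢ < price 55¢ → REFUND 30¢

Answer: REFUNDED 30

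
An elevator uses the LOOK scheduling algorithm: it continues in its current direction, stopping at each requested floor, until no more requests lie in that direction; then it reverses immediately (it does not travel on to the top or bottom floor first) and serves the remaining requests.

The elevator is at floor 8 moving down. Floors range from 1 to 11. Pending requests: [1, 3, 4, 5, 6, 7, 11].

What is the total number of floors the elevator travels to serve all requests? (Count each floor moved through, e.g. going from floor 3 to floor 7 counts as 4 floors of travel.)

Answer: 17

Derivation:
Start at floor 8 moving down, LOOK stop order: [7, 6, 5, 4, 3, 1, 11]
  8 → 7: |7-8| = 1, total = 1
  7 → 6: |6-7| = 1, total = 2
  6 → 5: |5-6| = 1, total = 3
  5 → 4: |4-5| = 1, total = 4
  4 → 3: |3-4| = 1, total = 5
  3 → 1: |1-3| = 2, total = 7
  1 → 11: |11-1| = 10, total = 17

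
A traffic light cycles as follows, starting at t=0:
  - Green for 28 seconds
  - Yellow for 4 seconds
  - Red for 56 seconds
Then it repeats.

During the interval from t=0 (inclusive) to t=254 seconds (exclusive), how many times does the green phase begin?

Cycle = 28+4+56 = 88s
green phase starts at t = k*88 + 0 for k=0,1,2,...
Need k*88+0 < 254 → k < 2.886
k ∈ {0, ..., 2} → 3 starts

Answer: 3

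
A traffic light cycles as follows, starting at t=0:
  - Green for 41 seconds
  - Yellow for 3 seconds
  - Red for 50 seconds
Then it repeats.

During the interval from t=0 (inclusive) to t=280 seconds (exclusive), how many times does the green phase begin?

Cycle = 41+3+50 = 94s
green phase starts at t = k*94 + 0 for k=0,1,2,...
Need k*94+0 < 280 → k < 2.979
k ∈ {0, ..., 2} → 3 starts

Answer: 3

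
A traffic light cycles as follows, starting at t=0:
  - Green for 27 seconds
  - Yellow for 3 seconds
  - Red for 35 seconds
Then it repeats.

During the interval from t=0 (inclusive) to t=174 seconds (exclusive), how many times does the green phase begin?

Cycle = 27+3+35 = 65s
green phase starts at t = k*65 + 0 for k=0,1,2,...
Need k*65+0 < 174 → k < 2.677
k ∈ {0, ..., 2} → 3 starts

Answer: 3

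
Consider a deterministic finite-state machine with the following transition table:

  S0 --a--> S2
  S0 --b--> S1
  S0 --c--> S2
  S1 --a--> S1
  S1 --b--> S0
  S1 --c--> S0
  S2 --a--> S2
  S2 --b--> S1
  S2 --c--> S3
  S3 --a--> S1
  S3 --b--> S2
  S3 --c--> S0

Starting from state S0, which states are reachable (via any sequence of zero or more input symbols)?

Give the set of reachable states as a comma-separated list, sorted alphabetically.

BFS from S0:
  visit S0: S0--a-->S2 (new), S0--b-->S1 (new), S0--c-->S2 (seen)
  visit S2: S2--a-->S2 (seen), S2--b-->S1 (seen), S2--c-->S3 (new)
  visit S1: S1--a-->S1 (seen), S1--b-->S0 (seen), S1--c-->S0 (seen)
  visit S3: S3--a-->S1 (seen), S3--b-->S2 (seen), S3--c-->S0 (seen)

Answer: S0, S1, S2, S3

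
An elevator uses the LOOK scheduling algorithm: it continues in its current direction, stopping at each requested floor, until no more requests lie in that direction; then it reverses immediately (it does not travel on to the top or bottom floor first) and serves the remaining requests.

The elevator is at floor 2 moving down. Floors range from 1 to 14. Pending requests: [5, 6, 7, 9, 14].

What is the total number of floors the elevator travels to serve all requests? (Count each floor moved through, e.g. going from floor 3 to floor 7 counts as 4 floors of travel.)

Answer: 12

Derivation:
Start at floor 2 moving down, LOOK stop order: [5, 6, 7, 9, 14]
  2 → 5: |5-2| = 3, total = 3
  5 → 6: |6-5| = 1, total = 4
  6 → 7: |7-6| = 1, total = 5
  7 → 9: |9-7| = 2, total = 7
  9 → 14: |14-9| = 5, total = 12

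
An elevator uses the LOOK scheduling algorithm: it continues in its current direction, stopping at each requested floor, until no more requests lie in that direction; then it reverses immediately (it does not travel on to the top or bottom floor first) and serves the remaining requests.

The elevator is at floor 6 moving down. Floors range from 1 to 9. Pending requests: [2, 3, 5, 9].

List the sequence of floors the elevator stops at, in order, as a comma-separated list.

Answer: 5, 3, 2, 9

Derivation:
Current: 6, moving DOWN
Serve below first (descending): [5, 3, 2]
Then reverse, serve above (ascending): [9]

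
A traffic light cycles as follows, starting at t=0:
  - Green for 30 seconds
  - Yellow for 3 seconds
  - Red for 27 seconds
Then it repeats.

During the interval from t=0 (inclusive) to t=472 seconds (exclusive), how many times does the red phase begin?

Cycle = 30+3+27 = 60s
red phase starts at t = k*60 + 33 for k=0,1,2,...
Need k*60+33 < 472 → k < 7.317
k ∈ {0, ..., 7} → 8 starts

Answer: 8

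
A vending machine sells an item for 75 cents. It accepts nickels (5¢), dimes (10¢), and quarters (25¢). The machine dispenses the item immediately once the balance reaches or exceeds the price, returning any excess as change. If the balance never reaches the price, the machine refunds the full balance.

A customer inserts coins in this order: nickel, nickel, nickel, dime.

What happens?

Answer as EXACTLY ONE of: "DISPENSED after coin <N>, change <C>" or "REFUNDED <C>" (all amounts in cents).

Answer: REFUNDED 25

Derivation:
Price: 75¢
Coin 1 (nickel, 5¢): balance = 5¢
Coin 2 (nickel, 5¢): balance = 10¢
Coin 3 (nickel, 5¢): balance = 15¢
Coin 4 (dime, 10¢): balance = 25¢
All coins inserted, balance 25¢ < price 75¢ → REFUND 25¢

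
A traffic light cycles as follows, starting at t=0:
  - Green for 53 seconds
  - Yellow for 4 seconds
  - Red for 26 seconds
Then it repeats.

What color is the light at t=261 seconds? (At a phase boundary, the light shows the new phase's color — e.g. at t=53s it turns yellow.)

Answer: green

Derivation:
Cycle length = 53 + 4 + 26 = 83s
t = 261, phase_t = 261 mod 83 = 12
12 < 53 (green end) → GREEN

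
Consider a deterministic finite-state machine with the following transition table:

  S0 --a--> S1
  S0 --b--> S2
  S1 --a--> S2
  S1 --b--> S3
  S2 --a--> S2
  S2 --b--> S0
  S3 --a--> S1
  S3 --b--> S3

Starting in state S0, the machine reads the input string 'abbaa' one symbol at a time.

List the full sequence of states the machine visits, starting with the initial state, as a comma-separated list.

Start: S0
  read 'a': S0 --a--> S1
  read 'b': S1 --b--> S3
  read 'b': S3 --b--> S3
  read 'a': S3 --a--> S1
  read 'a': S1 --a--> S2

Answer: S0, S1, S3, S3, S1, S2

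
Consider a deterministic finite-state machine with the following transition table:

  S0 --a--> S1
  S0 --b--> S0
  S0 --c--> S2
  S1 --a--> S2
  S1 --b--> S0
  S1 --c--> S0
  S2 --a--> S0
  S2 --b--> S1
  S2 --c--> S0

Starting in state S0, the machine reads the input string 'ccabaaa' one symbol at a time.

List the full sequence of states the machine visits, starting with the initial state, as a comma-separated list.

Answer: S0, S2, S0, S1, S0, S1, S2, S0

Derivation:
Start: S0
  read 'c': S0 --c--> S2
  read 'c': S2 --c--> S0
  read 'a': S0 --a--> S1
  read 'b': S1 --b--> S0
  read 'a': S0 --a--> S1
  read 'a': S1 --a--> S2
  read 'a': S2 --a--> S0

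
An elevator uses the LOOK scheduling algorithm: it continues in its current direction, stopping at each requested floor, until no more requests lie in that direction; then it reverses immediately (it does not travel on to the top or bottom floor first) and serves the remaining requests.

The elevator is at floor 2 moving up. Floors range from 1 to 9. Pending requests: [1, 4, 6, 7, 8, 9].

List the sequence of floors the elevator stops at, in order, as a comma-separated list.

Current: 2, moving UP
Serve above first (ascending): [4, 6, 7, 8, 9]
Then reverse, serve below (descending): [1]

Answer: 4, 6, 7, 8, 9, 1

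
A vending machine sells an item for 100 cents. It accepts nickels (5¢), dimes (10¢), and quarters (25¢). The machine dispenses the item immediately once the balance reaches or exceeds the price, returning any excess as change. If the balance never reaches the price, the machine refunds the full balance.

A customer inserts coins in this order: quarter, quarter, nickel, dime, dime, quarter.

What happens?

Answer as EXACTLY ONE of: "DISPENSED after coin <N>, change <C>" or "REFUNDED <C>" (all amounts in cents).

Answer: DISPENSED after coin 6, change 0

Derivation:
Price: 100¢
Coin 1 (quarter, 25¢): balance = 25¢
Coin 2 (quarter, 25¢): balance = 50¢
Coin 3 (nickel, 5¢): balance = 55¢
Coin 4 (dime, 10¢): balance = 65¢
Coin 5 (dime, 10¢): balance = 75¢
Coin 6 (quarter, 25¢): balance = 100¢
  → balance >= price → DISPENSE, change = 100 - 100 = 0¢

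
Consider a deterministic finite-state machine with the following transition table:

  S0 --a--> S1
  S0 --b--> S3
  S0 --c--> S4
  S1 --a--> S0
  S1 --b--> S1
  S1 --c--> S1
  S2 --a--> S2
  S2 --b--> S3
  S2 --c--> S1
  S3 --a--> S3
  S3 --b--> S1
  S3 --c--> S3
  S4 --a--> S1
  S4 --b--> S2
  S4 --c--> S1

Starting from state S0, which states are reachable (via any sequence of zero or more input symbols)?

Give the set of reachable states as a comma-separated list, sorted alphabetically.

BFS from S0:
  visit S0: S0--a-->S1 (new), S0--b-->S3 (new), S0--c-->S4 (new)
  visit S1: S1--a-->S0 (seen), S1--b-->S1 (seen), S1--c-->S1 (seen)
  visit S3: S3--a-->S3 (seen), S3--b-->S1 (seen), S3--c-->S3 (seen)
  visit S4: S4--a-->S1 (seen), S4--b-->S2 (new), S4--c-->S1 (seen)
  visit S2: S2--a-->S2 (seen), S2--b-->S3 (seen), S2--c-->S1 (seen)

Answer: S0, S1, S2, S3, S4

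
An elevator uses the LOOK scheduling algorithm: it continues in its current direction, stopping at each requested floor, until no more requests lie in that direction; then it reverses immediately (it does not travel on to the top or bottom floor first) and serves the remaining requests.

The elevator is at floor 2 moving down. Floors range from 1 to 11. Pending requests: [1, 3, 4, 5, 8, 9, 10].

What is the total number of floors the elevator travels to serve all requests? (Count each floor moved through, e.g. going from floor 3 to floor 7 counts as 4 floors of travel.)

Answer: 10

Derivation:
Start at floor 2 moving down, LOOK stop order: [1, 3, 4, 5, 8, 9, 10]
  2 → 1: |1-2| = 1, total = 1
  1 → 3: |3-1| = 2, total = 3
  3 → 4: |4-3| = 1, total = 4
  4 → 5: |5-4| = 1, total = 5
  5 → 8: |8-5| = 3, total = 8
  8 → 9: |9-8| = 1, total = 9
  9 → 10: |10-9| = 1, total = 10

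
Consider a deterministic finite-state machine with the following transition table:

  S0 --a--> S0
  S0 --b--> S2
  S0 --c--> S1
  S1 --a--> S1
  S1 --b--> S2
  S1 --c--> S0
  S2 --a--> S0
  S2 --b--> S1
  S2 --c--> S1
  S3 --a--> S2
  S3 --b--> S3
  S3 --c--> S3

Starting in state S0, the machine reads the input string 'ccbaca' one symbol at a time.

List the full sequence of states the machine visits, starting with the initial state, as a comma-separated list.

Answer: S0, S1, S0, S2, S0, S1, S1

Derivation:
Start: S0
  read 'c': S0 --c--> S1
  read 'c': S1 --c--> S0
  read 'b': S0 --b--> S2
  read 'a': S2 --a--> S0
  read 'c': S0 --c--> S1
  read 'a': S1 --a--> S1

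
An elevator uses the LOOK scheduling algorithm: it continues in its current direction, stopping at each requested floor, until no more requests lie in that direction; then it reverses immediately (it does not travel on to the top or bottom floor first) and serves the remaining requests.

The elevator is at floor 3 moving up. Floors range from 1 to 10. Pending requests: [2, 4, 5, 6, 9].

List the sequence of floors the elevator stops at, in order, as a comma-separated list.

Answer: 4, 5, 6, 9, 2

Derivation:
Current: 3, moving UP
Serve above first (ascending): [4, 5, 6, 9]
Then reverse, serve below (descending): [2]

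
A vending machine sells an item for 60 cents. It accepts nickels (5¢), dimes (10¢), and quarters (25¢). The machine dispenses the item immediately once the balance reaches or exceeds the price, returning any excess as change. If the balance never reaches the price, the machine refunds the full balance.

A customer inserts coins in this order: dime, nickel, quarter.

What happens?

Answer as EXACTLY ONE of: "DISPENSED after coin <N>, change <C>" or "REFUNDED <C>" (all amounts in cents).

Price: 60¢
Coin 1 (dime, 10¢): balance = 10¢
Coin 2 (nickel, 5¢): balance = 15¢
Coin 3 (quarter, 25¢): balance = 40¢
All coins inserted, balance 40¢ < price 60¢ → REFUND 40¢

Answer: REFUNDED 40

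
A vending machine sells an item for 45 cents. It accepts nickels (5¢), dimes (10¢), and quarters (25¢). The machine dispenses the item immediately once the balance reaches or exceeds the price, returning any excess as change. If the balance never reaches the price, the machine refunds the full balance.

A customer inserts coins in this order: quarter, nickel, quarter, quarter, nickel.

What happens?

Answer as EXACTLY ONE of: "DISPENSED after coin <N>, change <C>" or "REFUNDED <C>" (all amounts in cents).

Answer: DISPENSED after coin 3, change 10

Derivation:
Price: 45¢
Coin 1 (quarter, 25¢): balance = 25¢
Coin 2 (nickel, 5¢): balance = 30¢
Coin 3 (quarter, 25¢): balance = 55¢
  → balance >= price → DISPENSE, change = 55 - 45 = 10¢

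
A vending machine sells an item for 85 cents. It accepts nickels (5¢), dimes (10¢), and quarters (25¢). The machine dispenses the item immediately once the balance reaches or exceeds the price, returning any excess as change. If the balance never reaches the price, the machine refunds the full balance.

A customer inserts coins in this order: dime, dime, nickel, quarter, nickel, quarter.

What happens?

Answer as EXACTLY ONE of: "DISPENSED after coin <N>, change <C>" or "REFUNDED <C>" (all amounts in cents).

Price: 85¢
Coin 1 (dime, 10¢): balance = 10¢
Coin 2 (dime, 10¢): balance = 20¢
Coin 3 (nickel, 5¢): balance = 25¢
Coin 4 (quarter, 25¢): balance = 50¢
Coin 5 (nickel, 5¢): balance = 55¢
Coin 6 (quarter, 25¢): balance = 80¢
All coins inserted, balance 80¢ < price 85¢ → REFUND 80¢

Answer: REFUNDED 80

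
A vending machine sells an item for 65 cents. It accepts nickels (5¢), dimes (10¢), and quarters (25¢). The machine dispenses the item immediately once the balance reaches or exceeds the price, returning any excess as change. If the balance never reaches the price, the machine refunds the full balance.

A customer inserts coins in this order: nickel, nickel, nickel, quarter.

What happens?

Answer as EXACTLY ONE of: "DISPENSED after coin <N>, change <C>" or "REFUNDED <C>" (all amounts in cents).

Answer: REFUNDED 40

Derivation:
Price: 65¢
Coin 1 (nickel, 5¢): balance = 5¢
Coin 2 (nickel, 5¢): balance = 10¢
Coin 3 (nickel, 5¢): balance = 15¢
Coin 4 (quarter, 25¢): balance = 40¢
All coins inserted, balance 40¢ < price 65¢ → REFUND 40¢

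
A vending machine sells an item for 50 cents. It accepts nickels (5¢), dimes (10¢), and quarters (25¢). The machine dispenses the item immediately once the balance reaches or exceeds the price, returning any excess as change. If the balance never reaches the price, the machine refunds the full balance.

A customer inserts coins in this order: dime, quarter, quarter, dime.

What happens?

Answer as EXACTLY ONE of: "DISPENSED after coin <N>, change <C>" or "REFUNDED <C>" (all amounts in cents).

Price: 50¢
Coin 1 (dime, 10¢): balance = 10¢
Coin 2 (quarter, 25¢): balance = 35¢
Coin 3 (quarter, 25¢): balance = 60¢
  → balance >= price → DISPENSE, change = 60 - 50 = 10¢

Answer: DISPENSED after coin 3, change 10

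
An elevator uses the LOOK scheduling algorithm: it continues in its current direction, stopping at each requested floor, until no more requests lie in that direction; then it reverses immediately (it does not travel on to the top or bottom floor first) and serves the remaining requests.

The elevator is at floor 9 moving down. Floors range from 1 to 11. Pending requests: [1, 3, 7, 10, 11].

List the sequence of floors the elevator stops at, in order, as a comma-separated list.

Answer: 7, 3, 1, 10, 11

Derivation:
Current: 9, moving DOWN
Serve below first (descending): [7, 3, 1]
Then reverse, serve above (ascending): [10, 11]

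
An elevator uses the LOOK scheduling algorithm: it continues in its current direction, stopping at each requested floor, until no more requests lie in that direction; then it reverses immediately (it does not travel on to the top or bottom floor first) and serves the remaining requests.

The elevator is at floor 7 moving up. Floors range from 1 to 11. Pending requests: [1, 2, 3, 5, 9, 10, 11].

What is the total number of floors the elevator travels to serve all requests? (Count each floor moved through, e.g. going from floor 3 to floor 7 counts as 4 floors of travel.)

Answer: 14

Derivation:
Start at floor 7 moving up, LOOK stop order: [9, 10, 11, 5, 3, 2, 1]
  7 → 9: |9-7| = 2, total = 2
  9 → 10: |10-9| = 1, total = 3
  10 → 11: |11-10| = 1, total = 4
  11 → 5: |5-11| = 6, total = 10
  5 → 3: |3-5| = 2, total = 12
  3 → 2: |2-3| = 1, total = 13
  2 → 1: |1-2| = 1, total = 14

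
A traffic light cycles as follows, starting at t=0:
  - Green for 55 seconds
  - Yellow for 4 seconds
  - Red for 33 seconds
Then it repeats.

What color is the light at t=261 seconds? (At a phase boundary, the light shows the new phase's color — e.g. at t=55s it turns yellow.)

Cycle length = 55 + 4 + 33 = 92s
t = 261, phase_t = 261 mod 92 = 77
77 >= 59 → RED

Answer: red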